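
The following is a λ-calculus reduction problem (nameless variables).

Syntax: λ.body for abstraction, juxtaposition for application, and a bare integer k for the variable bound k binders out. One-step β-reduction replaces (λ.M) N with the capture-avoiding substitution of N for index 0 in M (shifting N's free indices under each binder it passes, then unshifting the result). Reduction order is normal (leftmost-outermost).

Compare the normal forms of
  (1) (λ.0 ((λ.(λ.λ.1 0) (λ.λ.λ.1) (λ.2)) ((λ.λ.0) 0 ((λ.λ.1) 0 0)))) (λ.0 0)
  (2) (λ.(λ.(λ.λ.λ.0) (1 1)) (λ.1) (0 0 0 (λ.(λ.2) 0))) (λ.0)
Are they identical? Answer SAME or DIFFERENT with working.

Answer: DIFFERENT — A ⇓ λ.λ.λ.1, B ⇓ λ.0

Derivation:
Term A:
  start: (λ.0 ((λ.(λ.λ.1 0) (λ.λ.λ.1) (λ.2)) ((λ.λ.0) 0 ((λ.λ.1) 0 0)))) (λ.0 0)
  step 1: (λ.0 0) ((λ.(λ.λ.1 0) (λ.λ.λ.1) (λ.λ.0 0)) ((λ.λ.0) (λ.0 0) ((λ.λ.1) (λ.0 0) (λ.0 0))))
  step 2: (λ.(λ.λ.1 0) (λ.λ.λ.1) (λ.λ.0 0)) ((λ.λ.0) (λ.0 0) ((λ.λ.1) (λ.0 0) (λ.0 0))) ((λ.(λ.λ.1 0) (λ.λ.λ.1) (λ.λ.0 0)) ((λ.λ.0) (λ.0 0) ((λ.λ.1) (λ.0 0) (λ.0 0))))
  step 3: (λ.λ.1 0) (λ.λ.λ.1) (λ.λ.0 0) ((λ.(λ.λ.1 0) (λ.λ.λ.1) (λ.λ.0 0)) ((λ.λ.0) (λ.0 0) ((λ.λ.1) (λ.0 0) (λ.0 0))))
  step 4: (λ.(λ.λ.λ.1) 0) (λ.λ.0 0) ((λ.(λ.λ.1 0) (λ.λ.λ.1) (λ.λ.0 0)) ((λ.λ.0) (λ.0 0) ((λ.λ.1) (λ.0 0) (λ.0 0))))
  step 5: (λ.λ.λ.1) (λ.λ.0 0) ((λ.(λ.λ.1 0) (λ.λ.λ.1) (λ.λ.0 0)) ((λ.λ.0) (λ.0 0) ((λ.λ.1) (λ.0 0) (λ.0 0))))
  step 6: (λ.λ.1) ((λ.(λ.λ.1 0) (λ.λ.λ.1) (λ.λ.0 0)) ((λ.λ.0) (λ.0 0) ((λ.λ.1) (λ.0 0) (λ.0 0))))
  step 7: λ.(λ.(λ.λ.1 0) (λ.λ.λ.1) (λ.λ.0 0)) ((λ.λ.0) (λ.0 0) ((λ.λ.1) (λ.0 0) (λ.0 0)))
  step 8: λ.(λ.λ.1 0) (λ.λ.λ.1) (λ.λ.0 0)
  step 9: λ.(λ.(λ.λ.λ.1) 0) (λ.λ.0 0)
  step 10: λ.(λ.λ.λ.1) (λ.λ.0 0)
  step 11: λ.λ.λ.1

Term B:
  start: (λ.(λ.(λ.λ.λ.0) (1 1)) (λ.1) (0 0 0 (λ.(λ.2) 0))) (λ.0)
  step 1: (λ.(λ.λ.λ.0) ((λ.0) (λ.0))) (λ.λ.0) ((λ.0) (λ.0) (λ.0) (λ.(λ.λ.0) 0))
  step 2: (λ.λ.λ.0) ((λ.0) (λ.0)) ((λ.0) (λ.0) (λ.0) (λ.(λ.λ.0) 0))
  step 3: (λ.λ.0) ((λ.0) (λ.0) (λ.0) (λ.(λ.λ.0) 0))
  step 4: λ.0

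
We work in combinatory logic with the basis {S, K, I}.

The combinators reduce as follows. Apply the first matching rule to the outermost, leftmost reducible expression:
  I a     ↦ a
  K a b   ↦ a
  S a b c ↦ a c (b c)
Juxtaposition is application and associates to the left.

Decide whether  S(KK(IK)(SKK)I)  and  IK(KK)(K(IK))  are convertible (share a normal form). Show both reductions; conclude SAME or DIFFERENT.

Term A:
  start: S(KK(IK)(SKK)I)
  [1] S(K(SKK)I)
  [2] S(SKK)

Term B:
  start: IK(KK)(K(IK))
  [1] K(KK)(K(IK))
  [2] KK

Answer: DIFFERENT — A ⇓ S(SKK), B ⇓ KK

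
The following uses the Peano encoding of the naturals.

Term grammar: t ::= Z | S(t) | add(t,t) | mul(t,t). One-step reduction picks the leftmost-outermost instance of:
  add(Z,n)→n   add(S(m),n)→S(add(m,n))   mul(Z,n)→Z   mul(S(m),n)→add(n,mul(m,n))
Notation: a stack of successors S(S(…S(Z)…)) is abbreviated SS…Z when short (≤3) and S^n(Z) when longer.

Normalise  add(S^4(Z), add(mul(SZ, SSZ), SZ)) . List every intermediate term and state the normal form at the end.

  start: add(S^4(Z), add(mul(SZ, SSZ), SZ))
  [1] S(add(SSSZ, add(mul(SZ, SSZ), SZ)))
  [2] S(S(add(SSZ, add(mul(SZ, SSZ), SZ))))
  [3] S(S(S(add(SZ, add(mul(SZ, SSZ), SZ)))))
  [4] S(S(S(S(add(Z, add(mul(SZ, SSZ), SZ))))))
  [5] S(S(S(S(add(mul(SZ, SSZ), SZ)))))
  [6] S(S(S(S(add(add(SSZ, mul(Z, SSZ)), SZ)))))
  [7] S(S(S(S(add(S(add(SZ, mul(Z, SSZ))), SZ)))))
  [8] S(S(S(S(S(add(add(SZ, mul(Z, SSZ)), SZ))))))
  [9] S(S(S(S(S(add(S(add(Z, mul(Z, SSZ))), SZ))))))
  [10] S(S(S(S(S(S(add(add(Z, mul(Z, SSZ)), SZ)))))))
  [11] S(S(S(S(S(S(add(mul(Z, SSZ), SZ)))))))
  [12] S(S(S(S(S(S(add(Z, SZ)))))))
  [13] S^7(Z)

Answer: normal form = S^7(Z)  (in 13 steps)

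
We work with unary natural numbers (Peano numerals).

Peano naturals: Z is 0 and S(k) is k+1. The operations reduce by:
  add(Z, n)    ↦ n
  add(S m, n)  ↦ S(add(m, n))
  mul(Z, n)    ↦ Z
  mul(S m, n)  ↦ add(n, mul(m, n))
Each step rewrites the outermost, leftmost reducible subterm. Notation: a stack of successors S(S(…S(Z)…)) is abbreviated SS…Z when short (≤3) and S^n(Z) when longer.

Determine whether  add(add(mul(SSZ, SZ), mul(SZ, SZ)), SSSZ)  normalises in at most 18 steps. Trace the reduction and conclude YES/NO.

Answer: YES — reaches normal form S^6(Z) in 18 ≤ 18 steps

Reduction:
  start: add(add(mul(SSZ, SZ), mul(SZ, SZ)), SSSZ)
  →1  add(add(add(SZ, mul(SZ, SZ)), mul(SZ, SZ)), SSSZ)
  →2  add(add(S(add(Z, mul(SZ, SZ))), mul(SZ, SZ)), SSSZ)
  →3  add(S(add(add(Z, mul(SZ, SZ)), mul(SZ, SZ))), SSSZ)
  →4  S(add(add(add(Z, mul(SZ, SZ)), mul(SZ, SZ)), SSSZ))
  →5  S(add(add(mul(SZ, SZ), mul(SZ, SZ)), SSSZ))
  →6  S(add(add(add(SZ, mul(Z, SZ)), mul(SZ, SZ)), SSSZ))
  →7  S(add(add(S(add(Z, mul(Z, SZ))), mul(SZ, SZ)), SSSZ))
  →8  S(add(S(add(add(Z, mul(Z, SZ)), mul(SZ, SZ))), SSSZ))
  →9  S(S(add(add(add(Z, mul(Z, SZ)), mul(SZ, SZ)), SSSZ)))
  →10  S(S(add(add(mul(Z, SZ), mul(SZ, SZ)), SSSZ)))
  →11  S(S(add(add(Z, mul(SZ, SZ)), SSSZ)))
  →12  S(S(add(mul(SZ, SZ), SSSZ)))
  →13  S(S(add(add(SZ, mul(Z, SZ)), SSSZ)))
  →14  S(S(add(S(add(Z, mul(Z, SZ))), SSSZ)))
  →15  S(S(S(add(add(Z, mul(Z, SZ)), SSSZ))))
  →16  S(S(S(add(mul(Z, SZ), SSSZ))))
  →17  S(S(S(add(Z, SSSZ))))
  →18  S^6(Z)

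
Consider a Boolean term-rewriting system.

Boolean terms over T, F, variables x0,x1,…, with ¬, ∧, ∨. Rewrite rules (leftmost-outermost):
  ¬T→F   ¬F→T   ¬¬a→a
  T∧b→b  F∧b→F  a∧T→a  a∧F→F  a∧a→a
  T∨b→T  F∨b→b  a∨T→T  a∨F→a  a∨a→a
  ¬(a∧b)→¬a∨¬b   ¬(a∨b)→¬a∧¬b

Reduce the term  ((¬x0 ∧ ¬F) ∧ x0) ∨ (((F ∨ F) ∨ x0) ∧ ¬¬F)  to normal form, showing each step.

  start: ((¬x0 ∧ ¬F) ∧ x0) ∨ (((F ∨ F) ∨ x0) ∧ ¬¬F)
  [1] ((¬x0 ∧ T) ∧ x0) ∨ (((F ∨ F) ∨ x0) ∧ ¬¬F)
  [2] (¬x0 ∧ x0) ∨ (((F ∨ F) ∨ x0) ∧ ¬¬F)
  [3] (¬x0 ∧ x0) ∨ ((F ∨ x0) ∧ ¬¬F)
  [4] (¬x0 ∧ x0) ∨ (x0 ∧ ¬¬F)
  [5] (¬x0 ∧ x0) ∨ (x0 ∧ F)
  [6] (¬x0 ∧ x0) ∨ F
  [7] ¬x0 ∧ x0

Answer: normal form = ¬x0 ∧ x0  (in 7 steps)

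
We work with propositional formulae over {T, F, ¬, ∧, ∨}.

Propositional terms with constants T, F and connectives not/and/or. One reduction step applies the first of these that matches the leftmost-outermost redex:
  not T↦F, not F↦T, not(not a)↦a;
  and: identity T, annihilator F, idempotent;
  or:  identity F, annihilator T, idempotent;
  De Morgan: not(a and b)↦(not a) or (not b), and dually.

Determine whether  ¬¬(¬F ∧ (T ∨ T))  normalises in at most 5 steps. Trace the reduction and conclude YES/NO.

  start: ¬¬(¬F ∧ (T ∨ T))
  [1] ¬F ∧ (T ∨ T)
  [2] T ∧ (T ∨ T)
  [3] T ∨ T
  [4] T

Answer: YES — reaches normal form T in 4 ≤ 5 steps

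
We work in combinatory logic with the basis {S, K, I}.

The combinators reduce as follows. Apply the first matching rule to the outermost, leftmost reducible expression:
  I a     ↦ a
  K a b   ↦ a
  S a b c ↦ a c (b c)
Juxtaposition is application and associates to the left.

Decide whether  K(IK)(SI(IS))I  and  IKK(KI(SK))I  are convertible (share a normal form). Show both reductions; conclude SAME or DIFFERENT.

Term A:
  start: K(IK)(SI(IS))I
  [1] IKI
  [2] KI

Term B:
  start: IKK(KI(SK))I
  [1] KK(KI(SK))I
  [2] KI

Answer: SAME — A ⇓ KI, B ⇓ KI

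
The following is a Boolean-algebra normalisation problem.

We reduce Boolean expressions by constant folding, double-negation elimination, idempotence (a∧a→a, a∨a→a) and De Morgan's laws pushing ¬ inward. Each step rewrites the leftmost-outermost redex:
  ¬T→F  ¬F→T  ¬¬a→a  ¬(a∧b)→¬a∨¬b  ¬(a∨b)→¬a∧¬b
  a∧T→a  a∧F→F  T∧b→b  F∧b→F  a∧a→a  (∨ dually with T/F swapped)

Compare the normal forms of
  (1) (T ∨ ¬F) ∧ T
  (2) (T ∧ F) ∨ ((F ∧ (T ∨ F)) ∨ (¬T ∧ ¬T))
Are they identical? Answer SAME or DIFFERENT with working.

Term A:
  start: (T ∨ ¬F) ∧ T
  step 1: T ∨ ¬F
  step 2: T

Term B:
  start: (T ∧ F) ∨ ((F ∧ (T ∨ F)) ∨ (¬T ∧ ¬T))
  step 1: F ∨ ((F ∧ (T ∨ F)) ∨ (¬T ∧ ¬T))
  step 2: (F ∧ (T ∨ F)) ∨ (¬T ∧ ¬T)
  step 3: F ∨ (¬T ∧ ¬T)
  step 4: ¬T ∧ ¬T
  step 5: ¬T
  step 6: F

Answer: DIFFERENT — A ⇓ T, B ⇓ F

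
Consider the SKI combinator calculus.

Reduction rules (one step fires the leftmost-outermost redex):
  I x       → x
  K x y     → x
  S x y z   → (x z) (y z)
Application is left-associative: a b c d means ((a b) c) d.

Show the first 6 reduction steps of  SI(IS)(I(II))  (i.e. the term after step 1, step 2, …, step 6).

Answer: after 6 steps: S(I(II))

Working:
  start: SI(IS)(I(II))
  [1] I(I(II))(IS(I(II)))
  [2] I(II)(IS(I(II)))
  [3] II(IS(I(II)))
  [4] I(IS(I(II)))
  [5] IS(I(II))
  [6] S(I(II))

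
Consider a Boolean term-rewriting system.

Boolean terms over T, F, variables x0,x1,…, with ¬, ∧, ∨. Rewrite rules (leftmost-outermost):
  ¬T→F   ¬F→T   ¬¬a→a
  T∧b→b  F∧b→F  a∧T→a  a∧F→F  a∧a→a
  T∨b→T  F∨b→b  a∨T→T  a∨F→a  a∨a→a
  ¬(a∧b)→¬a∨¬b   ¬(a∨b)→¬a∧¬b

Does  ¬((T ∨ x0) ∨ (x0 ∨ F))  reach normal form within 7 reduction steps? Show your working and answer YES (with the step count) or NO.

  start: ¬((T ∨ x0) ∨ (x0 ∨ F))
  →1  ¬(T ∨ x0) ∧ ¬(x0 ∨ F)
  →2  (¬T ∧ ¬x0) ∧ ¬(x0 ∨ F)
  →3  (F ∧ ¬x0) ∧ ¬(x0 ∨ F)
  →4  F ∧ ¬(x0 ∨ F)
  →5  F

Answer: YES — reaches normal form F in 5 ≤ 7 steps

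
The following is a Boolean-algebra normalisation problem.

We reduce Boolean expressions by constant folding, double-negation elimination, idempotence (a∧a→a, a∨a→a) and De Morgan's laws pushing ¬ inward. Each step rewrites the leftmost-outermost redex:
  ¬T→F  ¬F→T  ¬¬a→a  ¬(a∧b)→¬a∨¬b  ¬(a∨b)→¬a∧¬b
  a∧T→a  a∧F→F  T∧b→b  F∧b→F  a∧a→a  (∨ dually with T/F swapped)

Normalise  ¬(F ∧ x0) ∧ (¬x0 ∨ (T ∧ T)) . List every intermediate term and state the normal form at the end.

  start: ¬(F ∧ x0) ∧ (¬x0 ∨ (T ∧ T))
  step 1: (¬F ∨ ¬x0) ∧ (¬x0 ∨ (T ∧ T))
  step 2: (T ∨ ¬x0) ∧ (¬x0 ∨ (T ∧ T))
  step 3: T ∧ (¬x0 ∨ (T ∧ T))
  step 4: ¬x0 ∨ (T ∧ T)
  step 5: ¬x0 ∨ T
  step 6: T

Answer: normal form = T  (in 6 steps)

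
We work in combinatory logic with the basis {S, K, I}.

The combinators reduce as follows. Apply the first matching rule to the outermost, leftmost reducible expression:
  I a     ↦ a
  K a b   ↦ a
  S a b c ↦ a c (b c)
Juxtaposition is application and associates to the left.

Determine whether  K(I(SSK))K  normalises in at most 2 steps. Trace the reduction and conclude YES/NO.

  start: K(I(SSK))K
  step 1: I(SSK)
  step 2: SSK

Answer: YES — reaches normal form SSK in 2 ≤ 2 steps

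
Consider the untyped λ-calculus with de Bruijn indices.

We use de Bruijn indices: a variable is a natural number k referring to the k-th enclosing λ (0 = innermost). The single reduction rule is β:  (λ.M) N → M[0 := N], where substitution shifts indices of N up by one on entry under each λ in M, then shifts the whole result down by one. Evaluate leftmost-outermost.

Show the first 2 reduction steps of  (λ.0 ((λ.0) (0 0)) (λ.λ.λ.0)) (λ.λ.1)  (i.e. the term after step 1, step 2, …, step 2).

  start: (λ.0 ((λ.0) (0 0)) (λ.λ.λ.0)) (λ.λ.1)
  [1] (λ.λ.1) ((λ.0) ((λ.λ.1) (λ.λ.1))) (λ.λ.λ.0)
  [2] (λ.(λ.0) ((λ.λ.1) (λ.λ.1))) (λ.λ.λ.0)

Answer: after 2 steps: (λ.(λ.0) ((λ.λ.1) (λ.λ.1))) (λ.λ.λ.0)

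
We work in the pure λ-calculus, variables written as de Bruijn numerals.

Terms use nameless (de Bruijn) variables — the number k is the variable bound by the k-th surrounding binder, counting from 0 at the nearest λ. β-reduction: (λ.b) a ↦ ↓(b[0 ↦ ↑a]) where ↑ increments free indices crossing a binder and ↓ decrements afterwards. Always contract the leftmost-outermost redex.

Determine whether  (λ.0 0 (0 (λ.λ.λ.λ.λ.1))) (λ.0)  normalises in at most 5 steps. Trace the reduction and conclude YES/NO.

  start: (λ.0 0 (0 (λ.λ.λ.λ.λ.1))) (λ.0)
  →1  (λ.0) (λ.0) ((λ.0) (λ.λ.λ.λ.λ.1))
  →2  (λ.0) ((λ.0) (λ.λ.λ.λ.λ.1))
  →3  (λ.0) (λ.λ.λ.λ.λ.1)
  →4  λ.λ.λ.λ.λ.1

Answer: YES — reaches normal form λ.λ.λ.λ.λ.1 in 4 ≤ 5 steps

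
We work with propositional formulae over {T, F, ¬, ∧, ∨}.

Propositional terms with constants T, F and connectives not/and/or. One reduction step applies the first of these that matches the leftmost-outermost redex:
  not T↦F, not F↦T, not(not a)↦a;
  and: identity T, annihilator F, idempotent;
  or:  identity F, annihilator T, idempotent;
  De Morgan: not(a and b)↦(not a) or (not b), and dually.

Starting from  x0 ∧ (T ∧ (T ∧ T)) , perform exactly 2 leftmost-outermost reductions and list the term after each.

Answer: after 2 steps: x0 ∧ T

Reduction:
  start: x0 ∧ (T ∧ (T ∧ T))
  [1] x0 ∧ (T ∧ T)
  [2] x0 ∧ T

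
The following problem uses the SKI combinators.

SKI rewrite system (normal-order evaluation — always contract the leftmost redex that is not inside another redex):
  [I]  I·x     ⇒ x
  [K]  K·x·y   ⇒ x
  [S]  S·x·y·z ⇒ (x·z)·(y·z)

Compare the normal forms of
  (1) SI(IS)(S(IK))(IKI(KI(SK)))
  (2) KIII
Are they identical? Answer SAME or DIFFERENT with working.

Answer: SAME — A ⇓ I, B ⇓ I

Reduction:
Term A:
  start: SI(IS)(S(IK))(IKI(KI(SK)))
  →1  I(S(IK))(IS(S(IK)))(IKI(KI(SK)))
  →2  S(IK)(IS(S(IK)))(IKI(KI(SK)))
  →3  IK(IKI(KI(SK)))(IS(S(IK))(IKI(KI(SK))))
  →4  K(IKI(KI(SK)))(IS(S(IK))(IKI(KI(SK))))
  →5  IKI(KI(SK))
  →6  KI(KI(SK))
  →7  I

Term B:
  start: KIII
  →1  II
  →2  I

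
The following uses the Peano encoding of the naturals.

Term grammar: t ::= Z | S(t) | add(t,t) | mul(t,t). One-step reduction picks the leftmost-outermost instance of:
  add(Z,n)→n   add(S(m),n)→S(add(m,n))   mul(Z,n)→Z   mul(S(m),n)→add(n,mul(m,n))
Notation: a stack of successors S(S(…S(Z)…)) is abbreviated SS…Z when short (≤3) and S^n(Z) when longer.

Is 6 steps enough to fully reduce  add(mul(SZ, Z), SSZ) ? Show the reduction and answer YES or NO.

Answer: YES — reaches normal form SSZ in 4 ≤ 6 steps

Reduction:
  start: add(mul(SZ, Z), SSZ)
  [1] add(add(Z, mul(Z, Z)), SSZ)
  [2] add(mul(Z, Z), SSZ)
  [3] add(Z, SSZ)
  [4] SSZ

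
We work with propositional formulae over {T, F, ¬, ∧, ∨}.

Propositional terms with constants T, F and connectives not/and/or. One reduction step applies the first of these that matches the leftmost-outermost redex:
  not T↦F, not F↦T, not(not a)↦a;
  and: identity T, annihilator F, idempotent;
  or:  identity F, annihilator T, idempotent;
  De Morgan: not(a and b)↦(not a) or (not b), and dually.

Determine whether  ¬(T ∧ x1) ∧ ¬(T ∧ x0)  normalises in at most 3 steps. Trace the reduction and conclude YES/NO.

  start: ¬(T ∧ x1) ∧ ¬(T ∧ x0)
  step 1: (¬T ∨ ¬x1) ∧ ¬(T ∧ x0)
  step 2: (F ∨ ¬x1) ∧ ¬(T ∧ x0)
  step 3: ¬x1 ∧ ¬(T ∧ x0)

Answer: NO — after 3 steps the term is ¬x1 ∧ ¬(T ∧ x0), not yet normal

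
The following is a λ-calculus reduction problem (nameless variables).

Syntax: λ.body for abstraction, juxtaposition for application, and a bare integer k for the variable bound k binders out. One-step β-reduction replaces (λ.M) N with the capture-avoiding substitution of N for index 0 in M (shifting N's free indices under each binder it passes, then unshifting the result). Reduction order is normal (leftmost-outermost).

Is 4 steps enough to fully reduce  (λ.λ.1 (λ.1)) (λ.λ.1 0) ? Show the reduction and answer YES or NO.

Answer: YES — reaches normal form λ.λ.1 in 3 ≤ 4 steps

Reduction:
  start: (λ.λ.1 (λ.1)) (λ.λ.1 0)
  →1  λ.(λ.λ.1 0) (λ.1)
  →2  λ.λ.(λ.2) 0
  →3  λ.λ.1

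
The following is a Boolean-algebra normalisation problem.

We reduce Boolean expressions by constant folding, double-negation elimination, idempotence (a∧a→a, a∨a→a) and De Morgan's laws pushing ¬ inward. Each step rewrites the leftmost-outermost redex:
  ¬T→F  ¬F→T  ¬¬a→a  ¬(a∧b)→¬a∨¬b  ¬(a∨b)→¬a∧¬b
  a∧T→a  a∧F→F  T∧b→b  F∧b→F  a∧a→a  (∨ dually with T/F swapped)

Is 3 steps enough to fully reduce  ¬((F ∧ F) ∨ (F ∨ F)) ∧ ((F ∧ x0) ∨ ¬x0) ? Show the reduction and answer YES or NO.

  start: ¬((F ∧ F) ∨ (F ∨ F)) ∧ ((F ∧ x0) ∨ ¬x0)
  [1] (¬(F ∧ F) ∧ ¬(F ∨ F)) ∧ ((F ∧ x0) ∨ ¬x0)
  [2] ((¬F ∨ ¬F) ∧ ¬(F ∨ F)) ∧ ((F ∧ x0) ∨ ¬x0)
  [3] (¬F ∧ ¬(F ∨ F)) ∧ ((F ∧ x0) ∨ ¬x0)

Answer: NO — after 3 steps the term is (¬F ∧ ¬(F ∨ F)) ∧ ((F ∧ x0) ∨ ¬x0), not yet normal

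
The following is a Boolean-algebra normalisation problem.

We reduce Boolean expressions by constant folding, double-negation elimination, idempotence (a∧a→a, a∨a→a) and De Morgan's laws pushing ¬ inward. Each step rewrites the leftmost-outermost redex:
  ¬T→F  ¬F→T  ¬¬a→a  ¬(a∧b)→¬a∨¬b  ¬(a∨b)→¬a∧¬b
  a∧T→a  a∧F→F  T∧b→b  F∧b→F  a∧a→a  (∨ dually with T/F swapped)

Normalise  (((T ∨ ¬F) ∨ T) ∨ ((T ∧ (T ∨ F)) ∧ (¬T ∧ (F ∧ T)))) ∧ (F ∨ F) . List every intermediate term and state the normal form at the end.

  start: (((T ∨ ¬F) ∨ T) ∨ ((T ∧ (T ∨ F)) ∧ (¬T ∧ (F ∧ T)))) ∧ (F ∨ F)
  step 1: (T ∨ ((T ∧ (T ∨ F)) ∧ (¬T ∧ (F ∧ T)))) ∧ (F ∨ F)
  step 2: T ∧ (F ∨ F)
  step 3: F ∨ F
  step 4: F

Answer: normal form = F  (in 4 steps)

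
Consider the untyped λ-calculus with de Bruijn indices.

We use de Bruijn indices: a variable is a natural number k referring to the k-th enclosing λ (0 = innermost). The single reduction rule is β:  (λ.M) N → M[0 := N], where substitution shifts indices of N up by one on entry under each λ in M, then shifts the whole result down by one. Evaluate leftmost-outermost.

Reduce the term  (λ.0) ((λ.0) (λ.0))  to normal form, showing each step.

Answer: normal form = λ.0  (in 2 steps)

Reduction:
  start: (λ.0) ((λ.0) (λ.0))
  [1] (λ.0) (λ.0)
  [2] λ.0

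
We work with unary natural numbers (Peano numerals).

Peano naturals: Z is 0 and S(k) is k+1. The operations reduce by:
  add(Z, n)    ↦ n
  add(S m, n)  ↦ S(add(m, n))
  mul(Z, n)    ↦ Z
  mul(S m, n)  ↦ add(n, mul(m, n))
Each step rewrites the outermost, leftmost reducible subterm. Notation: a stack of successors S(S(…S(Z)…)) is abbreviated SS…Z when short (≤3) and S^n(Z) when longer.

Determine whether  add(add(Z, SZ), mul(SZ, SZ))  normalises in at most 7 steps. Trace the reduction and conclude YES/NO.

  start: add(add(Z, SZ), mul(SZ, SZ))
  [1] add(SZ, mul(SZ, SZ))
  [2] S(add(Z, mul(SZ, SZ)))
  [3] S(mul(SZ, SZ))
  [4] S(add(SZ, mul(Z, SZ)))
  [5] S(S(add(Z, mul(Z, SZ))))
  [6] S(S(mul(Z, SZ)))
  [7] SSZ

Answer: YES — reaches normal form SSZ in 7 ≤ 7 steps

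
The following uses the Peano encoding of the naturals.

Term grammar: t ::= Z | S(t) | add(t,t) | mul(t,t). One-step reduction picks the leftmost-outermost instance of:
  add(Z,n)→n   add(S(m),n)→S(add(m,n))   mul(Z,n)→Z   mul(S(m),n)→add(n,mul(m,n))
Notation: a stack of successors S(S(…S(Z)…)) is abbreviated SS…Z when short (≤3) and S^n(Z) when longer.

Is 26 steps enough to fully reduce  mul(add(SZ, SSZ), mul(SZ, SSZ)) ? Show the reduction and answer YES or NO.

  start: mul(add(SZ, SSZ), mul(SZ, SSZ))
  step 1: mul(S(add(Z, SSZ)), mul(SZ, SSZ))
  step 2: add(mul(SZ, SSZ), mul(add(Z, SSZ), mul(SZ, SSZ)))
  step 3: add(add(SSZ, mul(Z, SSZ)), mul(add(Z, SSZ), mul(SZ, SSZ)))
  step 4: add(S(add(SZ, mul(Z, SSZ))), mul(add(Z, SSZ), mul(SZ, SSZ)))
  step 5: S(add(add(SZ, mul(Z, SSZ)), mul(add(Z, SSZ), mul(SZ, SSZ))))
  step 6: S(add(S(add(Z, mul(Z, SSZ))), mul(add(Z, SSZ), mul(SZ, SSZ))))
  step 7: S(S(add(add(Z, mul(Z, SSZ)), mul(add(Z, SSZ), mul(SZ, SSZ)))))
  step 8: S(S(add(mul(Z, SSZ), mul(add(Z, SSZ), mul(SZ, SSZ)))))
  step 9: S(S(add(Z, mul(add(Z, SSZ), mul(SZ, SSZ)))))
  step 10: S(S(mul(add(Z, SSZ), mul(SZ, SSZ))))
  step 11: S(S(mul(SSZ, mul(SZ, SSZ))))
  step 12: S(S(add(mul(SZ, SSZ), mul(SZ, mul(SZ, SSZ)))))
  step 13: S(S(add(add(SSZ, mul(Z, SSZ)), mul(SZ, mul(SZ, SSZ)))))
  step 14: S(S(add(S(add(SZ, mul(Z, SSZ))), mul(SZ, mul(SZ, SSZ)))))
  step 15: S(S(S(add(add(SZ, mul(Z, SSZ)), mul(SZ, mul(SZ, SSZ))))))
  step 16: S(S(S(add(S(add(Z, mul(Z, SSZ))), mul(SZ, mul(SZ, SSZ))))))
  step 17: S(S(S(S(add(add(Z, mul(Z, SSZ)), mul(SZ, mul(SZ, SSZ)))))))
  step 18: S(S(S(S(add(mul(Z, SSZ), mul(SZ, mul(SZ, SSZ)))))))
  step 19: S(S(S(S(add(Z, mul(SZ, mul(SZ, SSZ)))))))
  step 20: S(S(S(S(mul(SZ, mul(SZ, SSZ))))))
  step 21: S(S(S(S(add(mul(SZ, SSZ), mul(Z, mul(SZ, SSZ)))))))
  step 22: S(S(S(S(add(add(SSZ, mul(Z, SSZ)), mul(Z, mul(SZ, SSZ)))))))
  step 23: S(S(S(S(add(S(add(SZ, mul(Z, SSZ))), mul(Z, mul(SZ, SSZ)))))))
  step 24: S(S(S(S(S(add(add(SZ, mul(Z, SSZ)), mul(Z, mul(SZ, SSZ))))))))
  step 25: S(S(S(S(S(add(S(add(Z, mul(Z, SSZ))), mul(Z, mul(SZ, SSZ))))))))
  step 26: S(S(S(S(S(S(add(add(Z, mul(Z, SSZ)), mul(Z, mul(SZ, SSZ)))))))))

Answer: NO — after 26 steps the term is S(S(S(S(S(S(add(add(Z, mul(Z, SSZ)), mul(Z, mul(SZ, SSZ))))))))), not yet normal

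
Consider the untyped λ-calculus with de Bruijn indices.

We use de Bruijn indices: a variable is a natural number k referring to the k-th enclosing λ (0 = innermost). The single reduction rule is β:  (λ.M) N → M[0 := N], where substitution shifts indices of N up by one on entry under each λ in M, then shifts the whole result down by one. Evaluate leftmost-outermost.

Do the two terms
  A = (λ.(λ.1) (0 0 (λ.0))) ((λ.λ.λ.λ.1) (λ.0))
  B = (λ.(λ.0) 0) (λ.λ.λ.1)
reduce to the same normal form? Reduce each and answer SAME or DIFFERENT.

Answer: SAME — A ⇓ λ.λ.λ.1, B ⇓ λ.λ.λ.1

Working:
Term A:
  start: (λ.(λ.1) (0 0 (λ.0))) ((λ.λ.λ.λ.1) (λ.0))
  →1  (λ.(λ.λ.λ.λ.1) (λ.0)) ((λ.λ.λ.λ.1) (λ.0) ((λ.λ.λ.λ.1) (λ.0)) (λ.0))
  →2  (λ.λ.λ.λ.1) (λ.0)
  →3  λ.λ.λ.1

Term B:
  start: (λ.(λ.0) 0) (λ.λ.λ.1)
  →1  (λ.0) (λ.λ.λ.1)
  →2  λ.λ.λ.1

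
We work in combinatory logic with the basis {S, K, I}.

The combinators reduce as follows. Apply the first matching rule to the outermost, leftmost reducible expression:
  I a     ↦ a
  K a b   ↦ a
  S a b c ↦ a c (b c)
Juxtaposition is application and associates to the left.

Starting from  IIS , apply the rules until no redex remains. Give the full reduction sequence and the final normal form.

Answer: normal form = S  (in 2 steps)

Derivation:
  start: IIS
  →1  IS
  →2  S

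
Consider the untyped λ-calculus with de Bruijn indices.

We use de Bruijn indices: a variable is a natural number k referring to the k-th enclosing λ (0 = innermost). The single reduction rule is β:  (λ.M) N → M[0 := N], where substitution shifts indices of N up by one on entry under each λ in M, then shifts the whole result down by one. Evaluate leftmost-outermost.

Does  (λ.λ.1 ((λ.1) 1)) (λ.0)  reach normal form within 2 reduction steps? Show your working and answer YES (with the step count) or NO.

  start: (λ.λ.1 ((λ.1) 1)) (λ.0)
  →1  λ.(λ.0) ((λ.1) (λ.0))
  →2  λ.(λ.1) (λ.0)

Answer: NO — after 2 steps the term is λ.(λ.1) (λ.0), not yet normal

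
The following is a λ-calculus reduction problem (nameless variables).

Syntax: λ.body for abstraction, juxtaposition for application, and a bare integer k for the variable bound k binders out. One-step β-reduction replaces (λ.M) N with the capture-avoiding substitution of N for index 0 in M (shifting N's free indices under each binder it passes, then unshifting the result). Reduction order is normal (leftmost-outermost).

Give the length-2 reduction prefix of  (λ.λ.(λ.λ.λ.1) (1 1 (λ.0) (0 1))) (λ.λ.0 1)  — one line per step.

  start: (λ.λ.(λ.λ.λ.1) (1 1 (λ.0) (0 1))) (λ.λ.0 1)
  →1  λ.(λ.λ.λ.1) ((λ.λ.0 1) (λ.λ.0 1) (λ.0) (0 (λ.λ.0 1)))
  →2  λ.λ.λ.1

Answer: after 2 steps: λ.λ.λ.1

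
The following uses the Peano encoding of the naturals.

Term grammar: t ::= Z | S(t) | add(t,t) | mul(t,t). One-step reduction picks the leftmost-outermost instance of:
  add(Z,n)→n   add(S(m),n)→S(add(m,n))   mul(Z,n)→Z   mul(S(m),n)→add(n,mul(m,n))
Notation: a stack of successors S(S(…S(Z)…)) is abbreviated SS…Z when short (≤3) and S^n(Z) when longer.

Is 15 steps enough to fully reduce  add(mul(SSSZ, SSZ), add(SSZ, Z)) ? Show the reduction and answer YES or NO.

Answer: NO — after 15 steps the term is S(S(S(S(S(add(add(SZ, mul(Z, SSZ)), add(SSZ, Z))))))), not yet normal

Derivation:
  start: add(mul(SSSZ, SSZ), add(SSZ, Z))
  step 1: add(add(SSZ, mul(SSZ, SSZ)), add(SSZ, Z))
  step 2: add(S(add(SZ, mul(SSZ, SSZ))), add(SSZ, Z))
  step 3: S(add(add(SZ, mul(SSZ, SSZ)), add(SSZ, Z)))
  step 4: S(add(S(add(Z, mul(SSZ, SSZ))), add(SSZ, Z)))
  step 5: S(S(add(add(Z, mul(SSZ, SSZ)), add(SSZ, Z))))
  step 6: S(S(add(mul(SSZ, SSZ), add(SSZ, Z))))
  step 7: S(S(add(add(SSZ, mul(SZ, SSZ)), add(SSZ, Z))))
  step 8: S(S(add(S(add(SZ, mul(SZ, SSZ))), add(SSZ, Z))))
  step 9: S(S(S(add(add(SZ, mul(SZ, SSZ)), add(SSZ, Z)))))
  step 10: S(S(S(add(S(add(Z, mul(SZ, SSZ))), add(SSZ, Z)))))
  step 11: S(S(S(S(add(add(Z, mul(SZ, SSZ)), add(SSZ, Z))))))
  step 12: S(S(S(S(add(mul(SZ, SSZ), add(SSZ, Z))))))
  step 13: S(S(S(S(add(add(SSZ, mul(Z, SSZ)), add(SSZ, Z))))))
  step 14: S(S(S(S(add(S(add(SZ, mul(Z, SSZ))), add(SSZ, Z))))))
  step 15: S(S(S(S(S(add(add(SZ, mul(Z, SSZ)), add(SSZ, Z)))))))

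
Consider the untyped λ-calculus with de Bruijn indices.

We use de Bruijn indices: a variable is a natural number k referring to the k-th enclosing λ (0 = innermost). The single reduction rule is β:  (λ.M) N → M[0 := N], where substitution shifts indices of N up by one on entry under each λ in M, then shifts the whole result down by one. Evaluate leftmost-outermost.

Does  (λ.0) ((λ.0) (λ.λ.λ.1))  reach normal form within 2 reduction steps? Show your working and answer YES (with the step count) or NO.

Answer: YES — reaches normal form λ.λ.λ.1 in 2 ≤ 2 steps

Working:
  start: (λ.0) ((λ.0) (λ.λ.λ.1))
  [1] (λ.0) (λ.λ.λ.1)
  [2] λ.λ.λ.1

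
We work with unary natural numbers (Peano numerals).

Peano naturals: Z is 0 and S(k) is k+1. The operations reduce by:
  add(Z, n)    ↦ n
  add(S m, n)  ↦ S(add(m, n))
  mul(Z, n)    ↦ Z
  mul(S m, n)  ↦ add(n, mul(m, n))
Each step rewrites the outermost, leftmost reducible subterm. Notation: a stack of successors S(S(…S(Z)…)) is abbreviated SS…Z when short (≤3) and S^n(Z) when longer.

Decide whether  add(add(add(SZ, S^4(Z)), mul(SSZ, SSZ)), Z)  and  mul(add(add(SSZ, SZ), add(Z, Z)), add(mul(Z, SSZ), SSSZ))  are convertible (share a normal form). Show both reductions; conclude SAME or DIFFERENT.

Term A:
  start: add(add(add(SZ, S^4(Z)), mul(SSZ, SSZ)), Z)
  →1  add(add(S(add(Z, S^4(Z))), mul(SSZ, SSZ)), Z)
  →2  add(S(add(add(Z, S^4(Z)), mul(SSZ, SSZ))), Z)
  →3  S(add(add(add(Z, S^4(Z)), mul(SSZ, SSZ)), Z))
  →4  S(add(add(S^4(Z), mul(SSZ, SSZ)), Z))
  →5  S(add(S(add(SSSZ, mul(SSZ, SSZ))), Z))
  →6  S(S(add(add(SSSZ, mul(SSZ, SSZ)), Z)))
  →7  S(S(add(S(add(SSZ, mul(SSZ, SSZ))), Z)))
  →8  S(S(S(add(add(SSZ, mul(SSZ, SSZ)), Z))))
  →9  S(S(S(add(S(add(SZ, mul(SSZ, SSZ))), Z))))
  →10  S(S(S(S(add(add(SZ, mul(SSZ, SSZ)), Z)))))
  →11  S(S(S(S(add(S(add(Z, mul(SSZ, SSZ))), Z)))))
  →12  S(S(S(S(S(add(add(Z, mul(SSZ, SSZ)), Z))))))
  →13  S(S(S(S(S(add(mul(SSZ, SSZ), Z))))))
  →14  S(S(S(S(S(add(add(SSZ, mul(SZ, SSZ)), Z))))))
  →15  S(S(S(S(S(add(S(add(SZ, mul(SZ, SSZ))), Z))))))
  →16  S(S(S(S(S(S(add(add(SZ, mul(SZ, SSZ)), Z)))))))
  →17  S(S(S(S(S(S(add(S(add(Z, mul(SZ, SSZ))), Z)))))))
  →18  S(S(S(S(S(S(S(add(add(Z, mul(SZ, SSZ)), Z))))))))
  →19  S(S(S(S(S(S(S(add(mul(SZ, SSZ), Z))))))))
  →20  S(S(S(S(S(S(S(add(add(SSZ, mul(Z, SSZ)), Z))))))))
  →21  S(S(S(S(S(S(S(add(S(add(SZ, mul(Z, SSZ))), Z))))))))
  →22  S(S(S(S(S(S(S(S(add(add(SZ, mul(Z, SSZ)), Z)))))))))
  →23  S(S(S(S(S(S(S(S(add(S(add(Z, mul(Z, SSZ))), Z)))))))))
  →24  S(S(S(S(S(S(S(S(S(add(add(Z, mul(Z, SSZ)), Z))))))))))
  →25  S(S(S(S(S(S(S(S(S(add(mul(Z, SSZ), Z))))))))))
  →26  S(S(S(S(S(S(S(S(S(add(Z, Z))))))))))
  →27  S^9(Z)

Term B:
  start: mul(add(add(SSZ, SZ), add(Z, Z)), add(mul(Z, SSZ), SSSZ))
  →1  mul(add(S(add(SZ, SZ)), add(Z, Z)), add(mul(Z, SSZ), SSSZ))
  →2  mul(S(add(add(SZ, SZ), add(Z, Z))), add(mul(Z, SSZ), SSSZ))
  →3  add(add(mul(Z, SSZ), SSSZ), mul(add(add(SZ, SZ), add(Z, Z)), add(mul(Z, SSZ), SSSZ)))
  →4  add(add(Z, SSSZ), mul(add(add(SZ, SZ), add(Z, Z)), add(mul(Z, SSZ), SSSZ)))
  →5  add(SSSZ, mul(add(add(SZ, SZ), add(Z, Z)), add(mul(Z, SSZ), SSSZ)))
  →6  S(add(SSZ, mul(add(add(SZ, SZ), add(Z, Z)), add(mul(Z, SSZ), SSSZ))))
  →7  S(S(add(SZ, mul(add(add(SZ, SZ), add(Z, Z)), add(mul(Z, SSZ), SSSZ)))))
  →8  S(S(S(add(Z, mul(add(add(SZ, SZ), add(Z, Z)), add(mul(Z, SSZ), SSSZ))))))
  →9  S(S(S(mul(add(add(SZ, SZ), add(Z, Z)), add(mul(Z, SSZ), SSSZ)))))
  →10  S(S(S(mul(add(S(add(Z, SZ)), add(Z, Z)), add(mul(Z, SSZ), SSSZ)))))
  →11  S(S(S(mul(S(add(add(Z, SZ), add(Z, Z))), add(mul(Z, SSZ), SSSZ)))))
  →12  S(S(S(add(add(mul(Z, SSZ), SSSZ), mul(add(add(Z, SZ), add(Z, Z)), add(mul(Z, SSZ), SSSZ))))))
  →13  S(S(S(add(add(Z, SSSZ), mul(add(add(Z, SZ), add(Z, Z)), add(mul(Z, SSZ), SSSZ))))))
  →14  S(S(S(add(SSSZ, mul(add(add(Z, SZ), add(Z, Z)), add(mul(Z, SSZ), SSSZ))))))
  →15  S(S(S(S(add(SSZ, mul(add(add(Z, SZ), add(Z, Z)), add(mul(Z, SSZ), SSSZ)))))))
  →16  S(S(S(S(S(add(SZ, mul(add(add(Z, SZ), add(Z, Z)), add(mul(Z, SSZ), SSSZ))))))))
  →17  S(S(S(S(S(S(add(Z, mul(add(add(Z, SZ), add(Z, Z)), add(mul(Z, SSZ), SSSZ)))))))))
  →18  S(S(S(S(S(S(mul(add(add(Z, SZ), add(Z, Z)), add(mul(Z, SSZ), SSSZ))))))))
  →19  S(S(S(S(S(S(mul(add(SZ, add(Z, Z)), add(mul(Z, SSZ), SSSZ))))))))
  →20  S(S(S(S(S(S(mul(S(add(Z, add(Z, Z))), add(mul(Z, SSZ), SSSZ))))))))
  →21  S(S(S(S(S(S(add(add(mul(Z, SSZ), SSSZ), mul(add(Z, add(Z, Z)), add(mul(Z, SSZ), SSSZ)))))))))
  →22  S(S(S(S(S(S(add(add(Z, SSSZ), mul(add(Z, add(Z, Z)), add(mul(Z, SSZ), SSSZ)))))))))
  →23  S(S(S(S(S(S(add(SSSZ, mul(add(Z, add(Z, Z)), add(mul(Z, SSZ), SSSZ)))))))))
  →24  S(S(S(S(S(S(S(add(SSZ, mul(add(Z, add(Z, Z)), add(mul(Z, SSZ), SSSZ))))))))))
  →25  S(S(S(S(S(S(S(S(add(SZ, mul(add(Z, add(Z, Z)), add(mul(Z, SSZ), SSSZ)))))))))))
  →26  S(S(S(S(S(S(S(S(S(add(Z, mul(add(Z, add(Z, Z)), add(mul(Z, SSZ), SSSZ))))))))))))
  →27  S(S(S(S(S(S(S(S(S(mul(add(Z, add(Z, Z)), add(mul(Z, SSZ), SSSZ)))))))))))
  →28  S(S(S(S(S(S(S(S(S(mul(add(Z, Z), add(mul(Z, SSZ), SSSZ)))))))))))
  →29  S(S(S(S(S(S(S(S(S(mul(Z, add(mul(Z, SSZ), SSSZ)))))))))))
  →30  S^9(Z)

Answer: SAME — A ⇓ S^9(Z), B ⇓ S^9(Z)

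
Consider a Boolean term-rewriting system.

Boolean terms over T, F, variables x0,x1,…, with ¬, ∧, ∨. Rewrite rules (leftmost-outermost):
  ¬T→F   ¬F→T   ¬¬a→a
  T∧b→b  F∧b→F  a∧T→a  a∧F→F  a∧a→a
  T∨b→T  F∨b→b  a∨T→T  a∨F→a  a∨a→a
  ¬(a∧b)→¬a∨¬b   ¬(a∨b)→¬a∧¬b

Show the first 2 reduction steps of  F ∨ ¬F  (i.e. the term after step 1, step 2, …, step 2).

  start: F ∨ ¬F
  →1  ¬F
  →2  T

Answer: after 2 steps: T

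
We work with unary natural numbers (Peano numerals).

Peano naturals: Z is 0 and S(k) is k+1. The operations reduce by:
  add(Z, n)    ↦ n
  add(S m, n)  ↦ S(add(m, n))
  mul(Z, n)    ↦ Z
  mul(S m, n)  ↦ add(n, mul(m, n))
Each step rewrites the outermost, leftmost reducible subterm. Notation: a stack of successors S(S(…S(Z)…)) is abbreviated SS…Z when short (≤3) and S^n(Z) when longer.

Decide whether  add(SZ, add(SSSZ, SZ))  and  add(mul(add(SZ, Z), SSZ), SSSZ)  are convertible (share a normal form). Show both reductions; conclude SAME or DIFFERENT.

Term A:
  start: add(SZ, add(SSSZ, SZ))
  →1  S(add(Z, add(SSSZ, SZ)))
  →2  S(add(SSSZ, SZ))
  →3  S(S(add(SSZ, SZ)))
  →4  S(S(S(add(SZ, SZ))))
  →5  S(S(S(S(add(Z, SZ)))))
  →6  S^5(Z)

Term B:
  start: add(mul(add(SZ, Z), SSZ), SSSZ)
  →1  add(mul(S(add(Z, Z)), SSZ), SSSZ)
  →2  add(add(SSZ, mul(add(Z, Z), SSZ)), SSSZ)
  →3  add(S(add(SZ, mul(add(Z, Z), SSZ))), SSSZ)
  →4  S(add(add(SZ, mul(add(Z, Z), SSZ)), SSSZ))
  →5  S(add(S(add(Z, mul(add(Z, Z), SSZ))), SSSZ))
  →6  S(S(add(add(Z, mul(add(Z, Z), SSZ)), SSSZ)))
  →7  S(S(add(mul(add(Z, Z), SSZ), SSSZ)))
  →8  S(S(add(mul(Z, SSZ), SSSZ)))
  →9  S(S(add(Z, SSSZ)))
  →10  S^5(Z)

Answer: SAME — A ⇓ S^5(Z), B ⇓ S^5(Z)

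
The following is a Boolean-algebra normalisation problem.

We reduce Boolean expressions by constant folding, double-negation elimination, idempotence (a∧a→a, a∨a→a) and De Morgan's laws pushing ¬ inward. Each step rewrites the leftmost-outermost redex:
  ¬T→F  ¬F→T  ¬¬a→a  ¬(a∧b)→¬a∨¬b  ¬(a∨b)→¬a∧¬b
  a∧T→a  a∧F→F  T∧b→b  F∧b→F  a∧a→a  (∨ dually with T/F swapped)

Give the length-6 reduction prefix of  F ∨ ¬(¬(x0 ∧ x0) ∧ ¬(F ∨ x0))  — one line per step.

  start: F ∨ ¬(¬(x0 ∧ x0) ∧ ¬(F ∨ x0))
  →1  ¬(¬(x0 ∧ x0) ∧ ¬(F ∨ x0))
  →2  ¬¬(x0 ∧ x0) ∨ ¬¬(F ∨ x0)
  →3  (x0 ∧ x0) ∨ ¬¬(F ∨ x0)
  →4  x0 ∨ ¬¬(F ∨ x0)
  →5  x0 ∨ (F ∨ x0)
  →6  x0 ∨ x0

Answer: after 6 steps: x0 ∨ x0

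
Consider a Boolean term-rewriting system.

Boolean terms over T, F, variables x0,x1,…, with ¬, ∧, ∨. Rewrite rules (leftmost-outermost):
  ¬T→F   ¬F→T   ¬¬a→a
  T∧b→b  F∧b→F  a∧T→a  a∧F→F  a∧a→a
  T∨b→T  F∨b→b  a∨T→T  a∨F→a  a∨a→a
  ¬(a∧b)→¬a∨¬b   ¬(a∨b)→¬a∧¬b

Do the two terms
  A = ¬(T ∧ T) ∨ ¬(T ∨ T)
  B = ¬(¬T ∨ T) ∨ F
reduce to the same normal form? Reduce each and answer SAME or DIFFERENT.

Term A:
  start: ¬(T ∧ T) ∨ ¬(T ∨ T)
  step 1: (¬T ∨ ¬T) ∨ ¬(T ∨ T)
  step 2: ¬T ∨ ¬(T ∨ T)
  step 3: F ∨ ¬(T ∨ T)
  step 4: ¬(T ∨ T)
  step 5: ¬T ∧ ¬T
  step 6: ¬T
  step 7: F

Term B:
  start: ¬(¬T ∨ T) ∨ F
  step 1: ¬(¬T ∨ T)
  step 2: ¬¬T ∧ ¬T
  step 3: T ∧ ¬T
  step 4: ¬T
  step 5: F

Answer: SAME — A ⇓ F, B ⇓ F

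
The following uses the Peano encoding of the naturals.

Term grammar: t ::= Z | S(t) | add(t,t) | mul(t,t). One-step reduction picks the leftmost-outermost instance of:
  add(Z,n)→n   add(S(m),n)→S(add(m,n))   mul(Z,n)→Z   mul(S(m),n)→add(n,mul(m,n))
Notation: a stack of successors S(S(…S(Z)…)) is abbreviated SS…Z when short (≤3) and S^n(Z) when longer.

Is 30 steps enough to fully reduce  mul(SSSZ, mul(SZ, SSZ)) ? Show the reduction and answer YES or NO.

Answer: YES — reaches normal form S^6(Z) in 28 ≤ 30 steps

Reduction:
  start: mul(SSSZ, mul(SZ, SSZ))
  [1] add(mul(SZ, SSZ), mul(SSZ, mul(SZ, SSZ)))
  [2] add(add(SSZ, mul(Z, SSZ)), mul(SSZ, mul(SZ, SSZ)))
  [3] add(S(add(SZ, mul(Z, SSZ))), mul(SSZ, mul(SZ, SSZ)))
  [4] S(add(add(SZ, mul(Z, SSZ)), mul(SSZ, mul(SZ, SSZ))))
  [5] S(add(S(add(Z, mul(Z, SSZ))), mul(SSZ, mul(SZ, SSZ))))
  [6] S(S(add(add(Z, mul(Z, SSZ)), mul(SSZ, mul(SZ, SSZ)))))
  [7] S(S(add(mul(Z, SSZ), mul(SSZ, mul(SZ, SSZ)))))
  [8] S(S(add(Z, mul(SSZ, mul(SZ, SSZ)))))
  [9] S(S(mul(SSZ, mul(SZ, SSZ))))
  [10] S(S(add(mul(SZ, SSZ), mul(SZ, mul(SZ, SSZ)))))
  [11] S(S(add(add(SSZ, mul(Z, SSZ)), mul(SZ, mul(SZ, SSZ)))))
  [12] S(S(add(S(add(SZ, mul(Z, SSZ))), mul(SZ, mul(SZ, SSZ)))))
  [13] S(S(S(add(add(SZ, mul(Z, SSZ)), mul(SZ, mul(SZ, SSZ))))))
  [14] S(S(S(add(S(add(Z, mul(Z, SSZ))), mul(SZ, mul(SZ, SSZ))))))
  [15] S(S(S(S(add(add(Z, mul(Z, SSZ)), mul(SZ, mul(SZ, SSZ)))))))
  [16] S(S(S(S(add(mul(Z, SSZ), mul(SZ, mul(SZ, SSZ)))))))
  [17] S(S(S(S(add(Z, mul(SZ, mul(SZ, SSZ)))))))
  [18] S(S(S(S(mul(SZ, mul(SZ, SSZ))))))
  [19] S(S(S(S(add(mul(SZ, SSZ), mul(Z, mul(SZ, SSZ)))))))
  [20] S(S(S(S(add(add(SSZ, mul(Z, SSZ)), mul(Z, mul(SZ, SSZ)))))))
  [21] S(S(S(S(add(S(add(SZ, mul(Z, SSZ))), mul(Z, mul(SZ, SSZ)))))))
  [22] S(S(S(S(S(add(add(SZ, mul(Z, SSZ)), mul(Z, mul(SZ, SSZ))))))))
  [23] S(S(S(S(S(add(S(add(Z, mul(Z, SSZ))), mul(Z, mul(SZ, SSZ))))))))
  [24] S(S(S(S(S(S(add(add(Z, mul(Z, SSZ)), mul(Z, mul(SZ, SSZ)))))))))
  [25] S(S(S(S(S(S(add(mul(Z, SSZ), mul(Z, mul(SZ, SSZ)))))))))
  [26] S(S(S(S(S(S(add(Z, mul(Z, mul(SZ, SSZ)))))))))
  [27] S(S(S(S(S(S(mul(Z, mul(SZ, SSZ))))))))
  [28] S^6(Z)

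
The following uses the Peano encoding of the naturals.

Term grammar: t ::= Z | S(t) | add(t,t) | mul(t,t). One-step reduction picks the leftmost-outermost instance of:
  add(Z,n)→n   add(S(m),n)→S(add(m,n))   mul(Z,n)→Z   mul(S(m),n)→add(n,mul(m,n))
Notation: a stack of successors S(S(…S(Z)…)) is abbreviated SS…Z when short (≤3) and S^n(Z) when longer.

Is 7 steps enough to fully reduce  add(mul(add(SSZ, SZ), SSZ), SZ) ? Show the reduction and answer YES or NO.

Answer: NO — after 7 steps the term is S(S(add(mul(add(SZ, SZ), SSZ), SZ))), not yet normal

Reduction:
  start: add(mul(add(SSZ, SZ), SSZ), SZ)
  [1] add(mul(S(add(SZ, SZ)), SSZ), SZ)
  [2] add(add(SSZ, mul(add(SZ, SZ), SSZ)), SZ)
  [3] add(S(add(SZ, mul(add(SZ, SZ), SSZ))), SZ)
  [4] S(add(add(SZ, mul(add(SZ, SZ), SSZ)), SZ))
  [5] S(add(S(add(Z, mul(add(SZ, SZ), SSZ))), SZ))
  [6] S(S(add(add(Z, mul(add(SZ, SZ), SSZ)), SZ)))
  [7] S(S(add(mul(add(SZ, SZ), SSZ), SZ)))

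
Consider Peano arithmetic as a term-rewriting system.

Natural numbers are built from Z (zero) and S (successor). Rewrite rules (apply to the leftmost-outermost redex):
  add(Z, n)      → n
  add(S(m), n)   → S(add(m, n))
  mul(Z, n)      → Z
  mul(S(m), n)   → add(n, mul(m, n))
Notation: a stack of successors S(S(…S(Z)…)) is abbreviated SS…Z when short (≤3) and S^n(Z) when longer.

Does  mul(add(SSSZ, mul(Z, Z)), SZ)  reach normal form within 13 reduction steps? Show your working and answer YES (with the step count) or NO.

  start: mul(add(SSSZ, mul(Z, Z)), SZ)
  →1  mul(S(add(SSZ, mul(Z, Z))), SZ)
  →2  add(SZ, mul(add(SSZ, mul(Z, Z)), SZ))
  →3  S(add(Z, mul(add(SSZ, mul(Z, Z)), SZ)))
  →4  S(mul(add(SSZ, mul(Z, Z)), SZ))
  →5  S(mul(S(add(SZ, mul(Z, Z))), SZ))
  →6  S(add(SZ, mul(add(SZ, mul(Z, Z)), SZ)))
  →7  S(S(add(Z, mul(add(SZ, mul(Z, Z)), SZ))))
  →8  S(S(mul(add(SZ, mul(Z, Z)), SZ)))
  →9  S(S(mul(S(add(Z, mul(Z, Z))), SZ)))
  →10  S(S(add(SZ, mul(add(Z, mul(Z, Z)), SZ))))
  →11  S(S(S(add(Z, mul(add(Z, mul(Z, Z)), SZ)))))
  →12  S(S(S(mul(add(Z, mul(Z, Z)), SZ))))
  →13  S(S(S(mul(mul(Z, Z), SZ))))

Answer: NO — after 13 steps the term is S(S(S(mul(mul(Z, Z), SZ)))), not yet normal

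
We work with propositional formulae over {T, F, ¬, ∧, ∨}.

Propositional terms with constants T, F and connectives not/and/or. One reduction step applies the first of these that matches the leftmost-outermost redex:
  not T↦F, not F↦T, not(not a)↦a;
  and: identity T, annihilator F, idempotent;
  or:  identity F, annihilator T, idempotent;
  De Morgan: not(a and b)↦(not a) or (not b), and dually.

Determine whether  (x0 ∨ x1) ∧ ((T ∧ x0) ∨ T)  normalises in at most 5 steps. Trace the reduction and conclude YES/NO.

Answer: YES — reaches normal form x0 ∨ x1 in 2 ≤ 5 steps

Derivation:
  start: (x0 ∨ x1) ∧ ((T ∧ x0) ∨ T)
  step 1: (x0 ∨ x1) ∧ T
  step 2: x0 ∨ x1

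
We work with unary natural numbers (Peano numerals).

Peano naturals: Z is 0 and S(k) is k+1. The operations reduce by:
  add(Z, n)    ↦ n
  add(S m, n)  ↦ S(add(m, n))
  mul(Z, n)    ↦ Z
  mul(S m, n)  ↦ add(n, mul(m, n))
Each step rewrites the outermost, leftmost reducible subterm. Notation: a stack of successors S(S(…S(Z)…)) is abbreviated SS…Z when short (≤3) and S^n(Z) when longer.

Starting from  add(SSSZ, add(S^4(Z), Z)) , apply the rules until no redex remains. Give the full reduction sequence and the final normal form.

Answer: normal form = S^7(Z)  (in 9 steps)

Derivation:
  start: add(SSSZ, add(S^4(Z), Z))
  [1] S(add(SSZ, add(S^4(Z), Z)))
  [2] S(S(add(SZ, add(S^4(Z), Z))))
  [3] S(S(S(add(Z, add(S^4(Z), Z)))))
  [4] S(S(S(add(S^4(Z), Z))))
  [5] S(S(S(S(add(SSSZ, Z)))))
  [6] S(S(S(S(S(add(SSZ, Z))))))
  [7] S(S(S(S(S(S(add(SZ, Z)))))))
  [8] S(S(S(S(S(S(S(add(Z, Z))))))))
  [9] S^7(Z)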